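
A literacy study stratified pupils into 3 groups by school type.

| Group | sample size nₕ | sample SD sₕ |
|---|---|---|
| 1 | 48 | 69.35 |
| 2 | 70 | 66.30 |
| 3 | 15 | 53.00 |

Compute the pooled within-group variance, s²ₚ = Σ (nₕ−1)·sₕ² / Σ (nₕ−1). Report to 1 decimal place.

Degrees of freedom: 47 + 69 + 14 = 130.
Σ(nₕ−1)sₕ² = 47·4809.4225 + 69·4395.69 + 14·2809 = 568671.4675.
s²ₚ = 568671.4675 / 130 = 4374.396... → 4374.4.

4374.4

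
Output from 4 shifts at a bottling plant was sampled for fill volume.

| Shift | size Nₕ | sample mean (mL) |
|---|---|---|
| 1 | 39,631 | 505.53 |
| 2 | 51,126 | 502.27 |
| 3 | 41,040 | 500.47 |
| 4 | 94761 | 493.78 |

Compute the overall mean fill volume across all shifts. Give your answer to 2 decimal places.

N = 39631 + 51126 + 41040 + 94761 = 226558.
Weight each subgroup mean by Nₕ/N and sum.
Σ Nₕx̄ₕ = 39631·505.53 + 51126·502.27 + 41040·500.47 + 94761·493.78 = 20034659.43 + 25679056.02 + 20539288.8 + 46791086.58 = 113044090.83.
Divide by N: 113044090.83 / 226558 = 498.9631... → 498.96.

498.96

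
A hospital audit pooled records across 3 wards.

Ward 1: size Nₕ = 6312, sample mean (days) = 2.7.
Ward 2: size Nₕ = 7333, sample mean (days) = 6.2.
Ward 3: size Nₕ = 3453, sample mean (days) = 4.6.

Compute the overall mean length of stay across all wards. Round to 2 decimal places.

x̄_st = (Σ Nₕx̄ₕ) / (Σ Nₕ) = (6312·2.7 + 7333·6.2 + 3453·4.6) / 17098
= 78390.8 / 17098 = 4.5848... → 4.58.

4.58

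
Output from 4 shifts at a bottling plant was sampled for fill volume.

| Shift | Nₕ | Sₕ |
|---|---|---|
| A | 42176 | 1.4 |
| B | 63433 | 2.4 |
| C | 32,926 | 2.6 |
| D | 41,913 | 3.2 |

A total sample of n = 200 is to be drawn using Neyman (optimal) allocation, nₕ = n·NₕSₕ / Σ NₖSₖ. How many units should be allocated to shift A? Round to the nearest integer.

27

A: NₕSₕ = 42176·1.4 = 59046.4
B: NₕSₕ = 63433·2.4 = 152239.2
C: NₕSₕ = 32926·2.6 = 85607.6
D: NₕSₕ = 41913·3.2 = 134121.6
Σ NₕSₕ = 431014.8.
n_A = 200·59046.4/431014.8 = 27.399... → 27.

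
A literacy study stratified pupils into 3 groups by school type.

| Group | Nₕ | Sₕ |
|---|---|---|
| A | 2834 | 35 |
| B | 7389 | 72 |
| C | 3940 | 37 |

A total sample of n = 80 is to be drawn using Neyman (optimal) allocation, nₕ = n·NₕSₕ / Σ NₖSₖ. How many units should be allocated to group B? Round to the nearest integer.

55

A: NₕSₕ = 2834·35 = 99190
B: NₕSₕ = 7389·72 = 532008
C: NₕSₕ = 3940·37 = 145780
Σ NₕSₕ = 776978.
n_B = 80·532008/776978 = 54.777... → 55.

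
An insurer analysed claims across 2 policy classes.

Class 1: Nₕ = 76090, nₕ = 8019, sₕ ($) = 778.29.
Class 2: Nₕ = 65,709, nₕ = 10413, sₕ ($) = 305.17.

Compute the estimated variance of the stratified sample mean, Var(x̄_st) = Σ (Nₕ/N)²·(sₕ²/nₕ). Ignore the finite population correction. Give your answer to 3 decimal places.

N = 141799; Wₕ = Nₕ/N.
class 1: (76090/141799)²·778.29²/8019 = 21.750614
class 2: (65709/141799)²·305.17²/10413 = 1.920486
Sum = 23.671100 → 23.671.

23.671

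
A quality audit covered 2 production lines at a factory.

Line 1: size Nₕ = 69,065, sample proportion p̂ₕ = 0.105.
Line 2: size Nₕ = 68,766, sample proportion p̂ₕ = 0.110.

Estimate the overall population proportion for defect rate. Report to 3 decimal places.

0.107

Wₕ = Nₕ/N with N = 137831: 0.5011, 0.4989.
p̂_st = 0.5011·0.105 + 0.4989·0.110 ≈ 0.10749... → 0.107.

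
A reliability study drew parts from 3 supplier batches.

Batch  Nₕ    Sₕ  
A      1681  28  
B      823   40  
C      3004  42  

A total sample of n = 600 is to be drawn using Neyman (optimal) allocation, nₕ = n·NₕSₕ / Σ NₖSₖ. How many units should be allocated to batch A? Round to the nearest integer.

A: NₕSₕ = 1681·28 = 47068
B: NₕSₕ = 823·40 = 32920
C: NₕSₕ = 3004·42 = 126168
Σ NₕSₕ = 206156.
n_A = 600·47068/206156 = 136.988... → 137.

137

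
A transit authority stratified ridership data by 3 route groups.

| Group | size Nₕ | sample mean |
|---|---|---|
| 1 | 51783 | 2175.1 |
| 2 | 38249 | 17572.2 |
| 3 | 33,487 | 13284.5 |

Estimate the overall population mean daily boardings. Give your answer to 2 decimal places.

N = 51783 + 38249 + 33487 = 123519.
Weight each subgroup mean by Nₕ/N and sum.
Σ Nₕx̄ₕ = 51783·2175.1 + 38249·17572.2 + 33487·13284.5 = 112633203.3 + 672119077.8 + 444858051.5 = 1229610332.6.
Divide by N: 1229610332.6 / 123519 = 9954.8275... → 9954.83.

9954.83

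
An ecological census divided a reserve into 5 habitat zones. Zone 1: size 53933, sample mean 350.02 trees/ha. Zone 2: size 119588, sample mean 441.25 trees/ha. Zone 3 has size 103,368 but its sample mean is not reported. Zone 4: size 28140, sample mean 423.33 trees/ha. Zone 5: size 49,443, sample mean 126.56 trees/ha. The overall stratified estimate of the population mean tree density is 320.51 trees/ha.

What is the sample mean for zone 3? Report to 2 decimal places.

N = 53933 + 119588 + 103368 + 28140 + 49443 = 354472.
Overall total = μ·N = 320.51·354472 = 113611820.72.
Subtract the known strata: 53933·350.02 + 119588·441.25 + 28140·423.33 + 49443·126.56 = 89815845.94.
Remaining total for zone 3: 113611820.72 − 89815845.94 = 23795974.78.
Divide by its size: 23795974.78 / 103368 = 230.2064... → 230.21.

230.21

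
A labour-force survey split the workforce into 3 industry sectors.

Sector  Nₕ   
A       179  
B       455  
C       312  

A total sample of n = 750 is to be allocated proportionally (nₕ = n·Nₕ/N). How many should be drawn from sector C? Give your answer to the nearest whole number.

247

N = 179 + 455 + 312 = 946.
n_C = 750·312/946 = 247.357... → 247.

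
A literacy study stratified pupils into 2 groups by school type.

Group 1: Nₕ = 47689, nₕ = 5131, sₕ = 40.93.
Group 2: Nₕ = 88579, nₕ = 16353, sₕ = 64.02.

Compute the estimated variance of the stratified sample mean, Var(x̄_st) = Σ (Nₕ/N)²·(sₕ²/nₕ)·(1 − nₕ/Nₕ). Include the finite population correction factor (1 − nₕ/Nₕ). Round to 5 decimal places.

0.12204

N = 136268; Wₕ = Nₕ/N.
group 1: (47689/136268)²·40.93²/5131·(1 − 5131/47689) = 0.03568561
group 2: (88579/136268)²·64.02²/16353·(1 − 16353/88579) = 0.08635162
Sum = 0.12203723 → 0.12204.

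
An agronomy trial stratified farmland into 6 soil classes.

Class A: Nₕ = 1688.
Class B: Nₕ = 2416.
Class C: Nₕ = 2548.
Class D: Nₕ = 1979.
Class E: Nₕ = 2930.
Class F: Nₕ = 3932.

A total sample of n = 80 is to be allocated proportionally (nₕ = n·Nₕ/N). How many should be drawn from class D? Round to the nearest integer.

Share of class D = 1979/15493 = 0.12774.
Allocate 80 × 0.12774 = 10.219... → 10.

10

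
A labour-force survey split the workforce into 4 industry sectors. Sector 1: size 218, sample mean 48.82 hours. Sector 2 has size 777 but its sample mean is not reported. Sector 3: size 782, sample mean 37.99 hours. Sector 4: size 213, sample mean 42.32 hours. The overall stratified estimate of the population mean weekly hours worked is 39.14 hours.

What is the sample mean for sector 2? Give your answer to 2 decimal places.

36.71

Σ Nₕx̄ₕ = N·μ, so 777·x̄_2 = 1990·39.14 − (218·48.82 + 782·37.99 + 213·42.32).
= 77888.6 − 49365.1 = 28523.5.
x̄_2 = 28523.5 / 777 = 36.7098... → 36.71.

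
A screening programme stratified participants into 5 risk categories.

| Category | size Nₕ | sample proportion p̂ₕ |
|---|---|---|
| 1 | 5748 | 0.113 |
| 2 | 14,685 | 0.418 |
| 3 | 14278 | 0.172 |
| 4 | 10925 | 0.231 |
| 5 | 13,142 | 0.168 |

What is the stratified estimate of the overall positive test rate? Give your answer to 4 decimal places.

N = 5748 + 14685 + 14278 + 10925 + 13142 = 58778.
Overall proportion = Σ (Nₕ/N)·p̂ₕ.
Σ Nₕp̂ₕ = 649.524 + 6138.33 + 2455.816 + 2523.675 + 2207.856 = 13975.201.
13975.201 / 58778 = 0.237762... → 0.2378.

0.2378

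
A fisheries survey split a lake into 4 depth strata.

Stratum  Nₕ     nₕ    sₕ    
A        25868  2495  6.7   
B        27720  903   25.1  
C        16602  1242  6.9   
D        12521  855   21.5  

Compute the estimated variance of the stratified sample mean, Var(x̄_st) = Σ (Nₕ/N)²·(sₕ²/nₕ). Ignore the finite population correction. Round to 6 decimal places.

N = 82711; Wₕ = Nₕ/N.
stratum A: (25868/82711)²·6.7²/2495 = 0.001759860
stratum B: (27720/82711)²·25.1²/903 = 0.078364542
stratum C: (16602/82711)²·6.9²/1242 = 0.001544439
stratum D: (12521/82711)²·21.5²/855 = 0.012389743
Sum = 0.094058585 → 0.094059.

0.094059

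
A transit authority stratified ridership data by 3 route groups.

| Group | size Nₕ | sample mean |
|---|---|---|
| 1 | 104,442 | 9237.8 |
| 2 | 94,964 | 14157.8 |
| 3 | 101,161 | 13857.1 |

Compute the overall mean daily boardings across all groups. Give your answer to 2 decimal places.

x̄_st = (Σ Nₕx̄ₕ) / (Σ Nₕ) = (104442·9237.8 + 94964·14157.8 + 101161·13857.1) / 300567
= 3711093719.9 / 300567 = 12346.9766... → 12346.98.

12346.98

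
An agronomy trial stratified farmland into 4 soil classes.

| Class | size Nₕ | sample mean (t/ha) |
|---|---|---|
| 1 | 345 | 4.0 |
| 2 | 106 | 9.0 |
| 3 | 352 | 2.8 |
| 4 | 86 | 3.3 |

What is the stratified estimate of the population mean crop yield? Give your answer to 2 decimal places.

N = 889; weights Wₕ = Nₕ/N = (0.3881, 0.1192, 0.3960, 0.0967).
x̄_st = Σ Wₕ·x̄ₕ = 0.3881·4.0 + 0.1192·9.0 + 0.3960·2.8 + 0.0967·3.3 ≈ 4.0533...
→ 4.05.

4.05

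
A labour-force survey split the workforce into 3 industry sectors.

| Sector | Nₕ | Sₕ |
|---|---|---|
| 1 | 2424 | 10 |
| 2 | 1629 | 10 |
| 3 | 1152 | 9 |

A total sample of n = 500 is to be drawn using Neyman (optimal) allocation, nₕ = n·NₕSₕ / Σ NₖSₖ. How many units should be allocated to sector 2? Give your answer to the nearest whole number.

160

Σ NₕSₕ = 2424·10 + 1629·10 + 1152·9 = 50898.
Share for 2: 16290/50898 = 0.32005.
n_2 = 500 × 0.32005 = 160.026... → 160.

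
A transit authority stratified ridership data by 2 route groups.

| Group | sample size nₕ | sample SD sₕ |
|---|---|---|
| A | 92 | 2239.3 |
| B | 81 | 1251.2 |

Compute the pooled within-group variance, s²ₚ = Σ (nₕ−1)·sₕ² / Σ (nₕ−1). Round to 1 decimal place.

Degrees of freedom: 91 + 80 = 171.
Σ(nₕ−1)sₕ² = 91·5014464.49 + 80·1565501.44 = 581556383.79.
s²ₚ = 581556383.79 / 171 = 3400914.525... → 3400914.5.

3400914.5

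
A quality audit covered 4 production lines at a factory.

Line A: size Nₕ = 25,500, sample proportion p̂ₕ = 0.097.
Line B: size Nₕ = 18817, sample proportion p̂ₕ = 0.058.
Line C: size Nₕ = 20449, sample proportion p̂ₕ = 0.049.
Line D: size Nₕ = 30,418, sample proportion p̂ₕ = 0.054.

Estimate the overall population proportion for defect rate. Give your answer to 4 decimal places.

0.0652

Wₕ = Nₕ/N with N = 95184: 0.2679, 0.1977, 0.2148, 0.3196.
p̂_st = 0.2679·0.097 + 0.1977·0.058 + 0.2148·0.049 + 0.3196·0.054 ≈ 0.065236... → 0.0652.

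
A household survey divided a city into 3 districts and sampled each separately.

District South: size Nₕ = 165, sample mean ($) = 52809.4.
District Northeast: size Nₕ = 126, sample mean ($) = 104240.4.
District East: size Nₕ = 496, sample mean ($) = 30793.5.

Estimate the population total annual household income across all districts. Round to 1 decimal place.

37121417.4

Estimate total by summing Nₕ·x̄ₕ over strata.
165·52809.4 + 126·104240.4 + 496·30793.5 = 8713551 + 13134290.4 + 15273576 = 37121417.4.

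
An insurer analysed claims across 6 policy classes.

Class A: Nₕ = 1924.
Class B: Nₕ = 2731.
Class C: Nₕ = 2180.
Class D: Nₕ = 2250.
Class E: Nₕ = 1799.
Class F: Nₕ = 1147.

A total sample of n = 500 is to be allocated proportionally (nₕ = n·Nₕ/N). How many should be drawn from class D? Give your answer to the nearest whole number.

94

Share of class D = 2250/12031 = 0.18702.
Allocate 500 × 0.18702 = 93.508... → 94.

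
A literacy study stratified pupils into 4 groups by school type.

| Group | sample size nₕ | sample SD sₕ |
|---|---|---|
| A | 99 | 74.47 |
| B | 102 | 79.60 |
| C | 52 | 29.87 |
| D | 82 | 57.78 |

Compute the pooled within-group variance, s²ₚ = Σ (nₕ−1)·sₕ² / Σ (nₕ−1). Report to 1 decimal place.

4529.8

A: (99−1)·74.47² = 98·5545.7809 = 543486.5282
B: (102−1)·79.60² = 101·6336.16 = 639952.16
C: (52−1)·29.87² = 51·892.2169 = 45503.0619
D: (82−1)·57.78² = 81·3338.5284 = 270420.8004
Numerator = 1499362.5505; denominator = Σ(nₕ−1) = 331.
s²ₚ = 1499362.5505/331 = 4529.796... → 4529.8.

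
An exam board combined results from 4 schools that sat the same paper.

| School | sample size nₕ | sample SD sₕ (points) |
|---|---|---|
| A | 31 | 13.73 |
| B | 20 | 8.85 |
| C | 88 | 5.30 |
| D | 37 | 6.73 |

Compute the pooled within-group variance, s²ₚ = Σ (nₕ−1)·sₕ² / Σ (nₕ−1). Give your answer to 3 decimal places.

65.220

Degrees of freedom: 30 + 19 + 87 + 36 = 172.
Σ(nₕ−1)sₕ² = 30·188.5129 + 19·78.3225 + 87·28.09 + 36·45.2929 = 11217.8889.
s²ₚ = 11217.8889 / 172 = 65.22028... → 65.220.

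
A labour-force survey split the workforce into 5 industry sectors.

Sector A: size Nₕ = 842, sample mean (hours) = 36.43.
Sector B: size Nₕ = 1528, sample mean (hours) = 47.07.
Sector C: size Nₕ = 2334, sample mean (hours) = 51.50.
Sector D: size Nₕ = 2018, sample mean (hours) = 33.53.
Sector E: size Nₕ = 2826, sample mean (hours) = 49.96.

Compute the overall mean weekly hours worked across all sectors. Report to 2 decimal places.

45.21

N = 9548; weights Wₕ = Nₕ/N = (0.0882, 0.1600, 0.2444, 0.2114, 0.2960).
x̄_st = Σ Wₕ·x̄ₕ = 0.0882·36.43 + 0.1600·47.07 + 0.2444·51.50 + 0.2114·33.53 + 0.2960·49.96 ≈ 45.2083...
→ 45.21.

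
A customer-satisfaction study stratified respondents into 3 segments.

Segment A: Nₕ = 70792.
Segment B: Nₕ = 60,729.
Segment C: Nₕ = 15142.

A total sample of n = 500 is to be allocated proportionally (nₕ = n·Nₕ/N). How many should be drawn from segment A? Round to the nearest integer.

N = 70792 + 60729 + 15142 = 146663.
n_A = 500·70792/146663 = 241.342... → 241.

241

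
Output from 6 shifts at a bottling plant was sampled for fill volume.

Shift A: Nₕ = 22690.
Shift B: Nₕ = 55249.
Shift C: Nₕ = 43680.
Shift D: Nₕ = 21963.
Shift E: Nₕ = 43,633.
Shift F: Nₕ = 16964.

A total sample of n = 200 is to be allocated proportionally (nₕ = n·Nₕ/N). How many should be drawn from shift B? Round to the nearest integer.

54

N = 22690 + 55249 + 43680 + 21963 + 43633 + 16964 = 204179.
n_B = 200·55249/204179 = 54.118... → 54.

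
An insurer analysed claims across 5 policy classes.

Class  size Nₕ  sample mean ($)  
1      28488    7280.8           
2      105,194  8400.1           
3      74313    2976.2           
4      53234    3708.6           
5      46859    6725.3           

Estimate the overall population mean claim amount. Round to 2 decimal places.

5922.95

N = 28488 + 105194 + 74313 + 53234 + 46859 = 308088.
Weight each subgroup mean by Nₕ/N and sum.
Σ Nₕx̄ₕ = 28488·7280.8 + 105194·8400.1 + 74313·2976.2 + 53234·3708.6 + 46859·6725.3 = 207415430.4 + 883640119.4 + 221170350.6 + 197423612.4 + 315140832.7 = 1824790345.5.
Divide by N: 1824790345.5 / 308088 = 5922.9517... → 5922.95.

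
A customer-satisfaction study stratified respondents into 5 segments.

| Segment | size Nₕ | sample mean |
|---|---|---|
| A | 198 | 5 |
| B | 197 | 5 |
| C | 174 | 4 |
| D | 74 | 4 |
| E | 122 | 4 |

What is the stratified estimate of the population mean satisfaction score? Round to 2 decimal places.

4.52

x̄_st = (Σ Nₕx̄ₕ) / (Σ Nₕ) = (198·5 + 197·5 + 174·4 + 74·4 + 122·4) / 765
= 3455 / 765 = 4.5163... → 4.52.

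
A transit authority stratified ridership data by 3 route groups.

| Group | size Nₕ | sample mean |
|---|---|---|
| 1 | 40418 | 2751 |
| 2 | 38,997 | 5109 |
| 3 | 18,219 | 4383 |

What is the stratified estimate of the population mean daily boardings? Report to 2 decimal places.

3997.37

N = 40418 + 38997 + 18219 = 97634.
Weight each subgroup mean by Nₕ/N and sum.
Σ Nₕx̄ₕ = 40418·2751 + 38997·5109 + 18219·4383 = 111189918 + 199235673 + 79853877 = 390279468.
Divide by N: 390279468 / 97634 = 3997.3725... → 3997.37.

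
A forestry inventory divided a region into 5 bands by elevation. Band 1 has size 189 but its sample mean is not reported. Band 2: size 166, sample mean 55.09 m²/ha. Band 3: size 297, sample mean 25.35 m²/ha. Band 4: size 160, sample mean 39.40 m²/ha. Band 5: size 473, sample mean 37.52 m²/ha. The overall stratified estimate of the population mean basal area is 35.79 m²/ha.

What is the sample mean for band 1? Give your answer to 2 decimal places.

N = 189 + 166 + 297 + 160 + 473 = 1285.
Overall total = μ·N = 35.79·1285 = 45990.15.
Subtract the known strata: 166·55.09 + 297·25.35 + 160·39.40 + 473·37.52 = 40724.85.
Remaining total for band 1: 45990.15 − 40724.85 = 5265.3.
Divide by its size: 5265.3 / 189 = 27.8587... → 27.86.

27.86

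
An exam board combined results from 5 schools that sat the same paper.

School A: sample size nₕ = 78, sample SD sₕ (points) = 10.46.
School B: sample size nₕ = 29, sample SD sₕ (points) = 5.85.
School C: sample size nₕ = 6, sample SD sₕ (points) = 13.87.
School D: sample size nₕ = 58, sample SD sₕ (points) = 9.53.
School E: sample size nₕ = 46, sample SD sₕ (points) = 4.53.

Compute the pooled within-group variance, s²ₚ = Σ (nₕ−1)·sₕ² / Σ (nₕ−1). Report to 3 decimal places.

77.571

Degrees of freedom: 77 + 28 + 5 + 57 + 45 = 212.
Σ(nₕ−1)sₕ² = 77·109.4116 + 28·34.2225 + 5·192.3769 + 57·90.8209 + 45·20.5209 = 16445.0395.
s²ₚ = 16445.0395 / 212 = 77.57094... → 77.571.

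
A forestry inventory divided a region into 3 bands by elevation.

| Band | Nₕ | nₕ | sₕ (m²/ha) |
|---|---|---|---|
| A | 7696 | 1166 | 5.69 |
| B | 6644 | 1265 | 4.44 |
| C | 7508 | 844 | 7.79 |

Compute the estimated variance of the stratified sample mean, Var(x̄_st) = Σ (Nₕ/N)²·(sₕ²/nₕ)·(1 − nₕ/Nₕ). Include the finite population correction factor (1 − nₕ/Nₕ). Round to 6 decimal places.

0.011627

N = 21848. Term for each stratum: Wₕ²sₕ²/nₕ·(1−nₕ/Nₕ).
Var(x̄_st) = 0.002923350 + 0.001166765 + 0.007536476 = 0.011626591 → 0.011627.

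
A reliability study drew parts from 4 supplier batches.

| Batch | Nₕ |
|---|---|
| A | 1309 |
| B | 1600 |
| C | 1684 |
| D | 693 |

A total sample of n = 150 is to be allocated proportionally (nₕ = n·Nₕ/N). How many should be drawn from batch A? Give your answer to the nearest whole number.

N = 1309 + 1600 + 1684 + 693 = 5286.
n_A = 150·1309/5286 = 37.145... → 37.

37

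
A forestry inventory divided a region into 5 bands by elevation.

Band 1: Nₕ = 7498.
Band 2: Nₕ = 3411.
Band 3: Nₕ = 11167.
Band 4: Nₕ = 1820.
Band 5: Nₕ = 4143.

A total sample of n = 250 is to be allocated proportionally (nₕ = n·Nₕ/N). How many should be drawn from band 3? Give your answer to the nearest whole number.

Share of band 3 = 11167/28039 = 0.39827.
Allocate 250 × 0.39827 = 99.567... → 100.

100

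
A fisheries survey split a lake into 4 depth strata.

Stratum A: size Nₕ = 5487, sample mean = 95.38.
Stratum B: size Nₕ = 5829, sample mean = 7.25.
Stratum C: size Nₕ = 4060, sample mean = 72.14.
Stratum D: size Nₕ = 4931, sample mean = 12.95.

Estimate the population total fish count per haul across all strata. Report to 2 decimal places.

922355.16

Estimate total by summing Nₕ·x̄ₕ over strata.
5487·95.38 + 5829·7.25 + 4060·72.14 + 4931·12.95 = 523350.06 + 42260.25 + 292888.4 + 63856.45 = 922355.16.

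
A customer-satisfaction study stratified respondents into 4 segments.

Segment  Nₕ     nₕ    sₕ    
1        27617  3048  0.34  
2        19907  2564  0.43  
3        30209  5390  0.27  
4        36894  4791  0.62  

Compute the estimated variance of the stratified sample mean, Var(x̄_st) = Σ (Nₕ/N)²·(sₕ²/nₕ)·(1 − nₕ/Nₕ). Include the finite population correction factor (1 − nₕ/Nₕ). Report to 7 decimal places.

N = 114627. Term for each stratum: Wₕ²sₕ²/nₕ·(1−nₕ/Nₕ).
Var(x̄_st) = 0.0000019585 + 0.0000018949 + 0.0000007718 + 0.0000072324 = 0.0000118576 → 0.0000119.

0.0000119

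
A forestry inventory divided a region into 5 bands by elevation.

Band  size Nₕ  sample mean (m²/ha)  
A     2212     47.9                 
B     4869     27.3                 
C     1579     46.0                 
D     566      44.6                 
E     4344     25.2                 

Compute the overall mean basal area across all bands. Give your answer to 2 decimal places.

32.88

x̄_st = (Σ Nₕx̄ₕ) / (Σ Nₕ) = (2212·47.9 + 4869·27.3 + 1579·46.0 + 566·44.6 + 4344·25.2) / 13570
= 446224.9 / 13570 = 32.8832... → 32.88.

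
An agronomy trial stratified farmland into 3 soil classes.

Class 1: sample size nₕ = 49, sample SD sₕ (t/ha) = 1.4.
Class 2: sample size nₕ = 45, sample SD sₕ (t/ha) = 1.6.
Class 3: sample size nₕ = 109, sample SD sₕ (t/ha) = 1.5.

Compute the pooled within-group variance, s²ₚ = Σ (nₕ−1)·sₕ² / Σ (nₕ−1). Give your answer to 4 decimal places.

1: (49−1)·1.4² = 48·1.96 = 94.08
2: (45−1)·1.6² = 44·2.56 = 112.64
3: (109−1)·1.5² = 108·2.25 = 243
Numerator = 449.72; denominator = Σ(nₕ−1) = 200.
s²ₚ = 449.72/200 = 2.2486 → 2.2486.

2.2486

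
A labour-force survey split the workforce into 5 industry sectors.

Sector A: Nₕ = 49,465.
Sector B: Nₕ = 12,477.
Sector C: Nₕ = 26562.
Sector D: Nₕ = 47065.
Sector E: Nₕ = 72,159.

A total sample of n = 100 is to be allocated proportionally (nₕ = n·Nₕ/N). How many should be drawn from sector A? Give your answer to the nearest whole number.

24

Share of sector A = 49465/207728 = 0.23812.
Allocate 100 × 0.23812 = 23.812... → 24.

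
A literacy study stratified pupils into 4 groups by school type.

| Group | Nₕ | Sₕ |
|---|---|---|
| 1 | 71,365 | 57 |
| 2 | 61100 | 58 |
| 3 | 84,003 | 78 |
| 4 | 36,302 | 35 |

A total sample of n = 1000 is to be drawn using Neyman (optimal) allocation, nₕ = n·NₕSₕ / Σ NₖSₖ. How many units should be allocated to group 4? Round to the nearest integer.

82

Σ NₕSₕ = 71365·57 + 61100·58 + 84003·78 + 36302·35 = 15434409.
Share for 4: 1270570/15434409 = 0.08232.
n_4 = 1000 × 0.08232 = 82.321... → 82.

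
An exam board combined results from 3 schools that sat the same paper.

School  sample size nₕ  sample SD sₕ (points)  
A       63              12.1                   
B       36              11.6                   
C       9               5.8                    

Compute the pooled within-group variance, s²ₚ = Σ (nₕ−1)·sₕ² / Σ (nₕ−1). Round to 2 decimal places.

133.87

A: (63−1)·12.1² = 62·146.41 = 9077.42
B: (36−1)·11.6² = 35·134.56 = 4709.6
C: (9−1)·5.8² = 8·33.64 = 269.12
Numerator = 14056.14; denominator = Σ(nₕ−1) = 105.
s²ₚ = 14056.14/105 = 133.868 → 133.87.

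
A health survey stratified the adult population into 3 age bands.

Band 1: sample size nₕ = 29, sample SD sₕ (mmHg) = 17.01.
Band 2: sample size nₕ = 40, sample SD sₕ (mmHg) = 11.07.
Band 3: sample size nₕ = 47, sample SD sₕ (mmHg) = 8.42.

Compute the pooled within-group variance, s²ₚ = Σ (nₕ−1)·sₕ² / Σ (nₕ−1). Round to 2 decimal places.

142.85

1: (29−1)·17.01² = 28·289.3401 = 8101.5228
2: (40−1)·11.07² = 39·122.5449 = 4779.2511
3: (47−1)·8.42² = 46·70.8964 = 3261.2344
Numerator = 16142.0083; denominator = Σ(nₕ−1) = 113.
s²ₚ = 16142.0083/113 = 142.8496... → 142.85.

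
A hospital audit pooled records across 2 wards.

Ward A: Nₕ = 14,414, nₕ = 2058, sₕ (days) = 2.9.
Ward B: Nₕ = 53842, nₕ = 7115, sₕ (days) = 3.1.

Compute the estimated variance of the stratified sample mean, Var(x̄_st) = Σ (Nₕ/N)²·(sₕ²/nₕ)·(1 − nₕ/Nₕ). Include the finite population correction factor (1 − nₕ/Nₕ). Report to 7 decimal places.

N = 68256. Term for each stratum: Wₕ²sₕ²/nₕ·(1−nₕ/Nₕ).
Var(x̄_st) = 0.0001562181 + 0.0007293834 = 0.0008856015 → 0.0008856.

0.0008856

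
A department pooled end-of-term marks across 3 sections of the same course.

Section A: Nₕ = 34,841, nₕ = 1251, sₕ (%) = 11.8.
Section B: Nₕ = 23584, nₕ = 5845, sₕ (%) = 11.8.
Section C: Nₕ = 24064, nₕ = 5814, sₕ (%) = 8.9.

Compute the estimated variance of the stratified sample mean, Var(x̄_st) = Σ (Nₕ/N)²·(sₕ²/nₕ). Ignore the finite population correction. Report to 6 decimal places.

0.022963

N = 82489; Wₕ = Nₕ/N.
section A: (34841/82489)²·11.8²/1251 = 0.019856187
section B: (23584/82489)²·11.8²/5845 = 0.001947253
section C: (24064/82489)²·8.9²/5814 = 0.001159441
Sum = 0.022962880 → 0.022963.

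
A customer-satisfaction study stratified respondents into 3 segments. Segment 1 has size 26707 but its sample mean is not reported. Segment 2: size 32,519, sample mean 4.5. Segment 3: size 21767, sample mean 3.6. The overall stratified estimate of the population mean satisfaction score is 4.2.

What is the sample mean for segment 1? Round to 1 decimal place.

4.3

N = 26707 + 32519 + 21767 = 80993.
Overall total = μ·N = 4.2·80993 = 340170.6.
Subtract the known strata: 32519·4.5 + 21767·3.6 = 224696.7.
Remaining total for segment 1: 340170.6 − 224696.7 = 115473.9.
Divide by its size: 115473.9 / 26707 = 4.324... → 4.3.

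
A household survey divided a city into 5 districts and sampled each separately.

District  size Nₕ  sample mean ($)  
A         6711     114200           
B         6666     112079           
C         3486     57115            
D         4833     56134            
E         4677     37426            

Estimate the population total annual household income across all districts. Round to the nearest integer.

2158954728

Population total = Σ Nₕ·x̄ₕ (each stratum's size times its mean).
6711·114200 + 6666·112079 + 3486·57115 + 4833·56134 + 4677·37426 = 766396200 + 747118614 + 199102890 + 271295622 + 175041402 = 2158954728.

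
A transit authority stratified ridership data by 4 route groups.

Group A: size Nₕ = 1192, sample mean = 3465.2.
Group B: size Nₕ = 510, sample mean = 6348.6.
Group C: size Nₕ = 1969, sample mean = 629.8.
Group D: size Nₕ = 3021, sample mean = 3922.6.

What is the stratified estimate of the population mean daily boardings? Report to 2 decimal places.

x̄_st = (Σ Nₕx̄ₕ) / (Σ Nₕ) = (1192·3465.2 + 510·6348.6 + 1969·629.8 + 3021·3922.6) / 6692
= 20458555.2 / 6692 = 3057.1660... → 3057.17.

3057.17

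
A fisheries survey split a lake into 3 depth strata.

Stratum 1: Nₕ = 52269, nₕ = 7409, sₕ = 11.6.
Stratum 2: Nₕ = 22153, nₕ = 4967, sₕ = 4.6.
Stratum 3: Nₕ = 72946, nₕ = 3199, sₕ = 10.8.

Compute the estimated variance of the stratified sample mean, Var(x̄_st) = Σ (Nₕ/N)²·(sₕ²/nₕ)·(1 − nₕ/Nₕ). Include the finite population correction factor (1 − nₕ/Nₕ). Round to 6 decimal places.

0.010577

N = 147368; Wₕ = Nₕ/N.
stratum 1: (52269/147368)²·11.6²/7409·(1 − 7409/52269) = 0.001960891
stratum 2: (22153/147368)²·4.6²/4967·(1 − 4967/22153) = 0.000074683
stratum 3: (72946/147368)²·10.8²/3199·(1 − 3199/72946) = 0.008541889
Sum = 0.010577463 → 0.010577.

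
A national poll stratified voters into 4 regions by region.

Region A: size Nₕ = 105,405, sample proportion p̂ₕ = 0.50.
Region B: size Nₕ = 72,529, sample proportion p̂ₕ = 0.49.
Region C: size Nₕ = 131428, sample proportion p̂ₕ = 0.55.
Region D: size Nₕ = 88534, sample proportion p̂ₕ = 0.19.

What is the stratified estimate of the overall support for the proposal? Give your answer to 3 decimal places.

0.446

Wₕ = Nₕ/N with N = 397896: 0.2649, 0.1823, 0.3303, 0.2225.
p̂_st = 0.2649·0.50 + 0.1823·0.49 + 0.3303·0.55 + 0.2225·0.19 ≈ 0.44572... → 0.446.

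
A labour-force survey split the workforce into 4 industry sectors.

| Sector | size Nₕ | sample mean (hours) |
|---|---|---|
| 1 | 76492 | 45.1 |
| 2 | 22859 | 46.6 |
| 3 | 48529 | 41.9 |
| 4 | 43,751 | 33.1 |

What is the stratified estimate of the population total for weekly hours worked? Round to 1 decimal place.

1: 76492·45.1 = 3449789.2
2: 22859·46.6 = 1065229.4
3: 48529·41.9 = 2033365.1
4: 43751·33.1 = 1448158.1
τ̂ = Σ Nₕx̄ₕ = 7996541.8.

7996541.8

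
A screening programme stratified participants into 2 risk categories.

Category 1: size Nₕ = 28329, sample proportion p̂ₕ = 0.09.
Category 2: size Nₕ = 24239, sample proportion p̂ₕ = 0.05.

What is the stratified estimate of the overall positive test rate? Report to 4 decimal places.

0.0716

Wₕ = Nₕ/N with N = 52568: 0.5389, 0.4611.
p̂_st = 0.5389·0.09 + 0.4611·0.05 ≈ 0.071556... → 0.0716.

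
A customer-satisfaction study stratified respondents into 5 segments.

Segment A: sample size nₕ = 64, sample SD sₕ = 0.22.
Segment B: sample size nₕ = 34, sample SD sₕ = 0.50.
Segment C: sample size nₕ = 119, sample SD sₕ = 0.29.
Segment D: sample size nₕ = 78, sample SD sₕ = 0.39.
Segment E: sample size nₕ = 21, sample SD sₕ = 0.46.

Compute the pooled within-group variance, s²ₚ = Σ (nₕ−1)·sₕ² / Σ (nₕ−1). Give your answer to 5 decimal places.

Degrees of freedom: 63 + 33 + 118 + 77 + 20 = 311.
Σ(nₕ−1)sₕ² = 63·0.0484 + 33·0.25 + 118·0.0841 + 77·0.1521 + 20·0.2116 = 37.1667.
s²ₚ = 37.1667 / 311 = 0.1195071... → 0.11951.

0.11951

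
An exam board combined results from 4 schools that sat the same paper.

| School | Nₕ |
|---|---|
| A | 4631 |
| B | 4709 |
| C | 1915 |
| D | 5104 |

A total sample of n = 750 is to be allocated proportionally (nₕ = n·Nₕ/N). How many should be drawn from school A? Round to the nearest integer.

Share of school A = 4631/16359 = 0.28309.
Allocate 750 × 0.28309 = 212.314... → 212.

212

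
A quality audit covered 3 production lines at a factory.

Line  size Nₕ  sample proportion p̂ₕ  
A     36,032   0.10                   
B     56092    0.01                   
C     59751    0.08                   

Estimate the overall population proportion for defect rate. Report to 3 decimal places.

N = 36032 + 56092 + 59751 = 151875.
Overall proportion = Σ (Nₕ/N)·p̂ₕ.
Σ Nₕp̂ₕ = 3603.2 + 560.92 + 4780.08 = 8944.2.
8944.2 / 151875 = 0.05889... → 0.059.

0.059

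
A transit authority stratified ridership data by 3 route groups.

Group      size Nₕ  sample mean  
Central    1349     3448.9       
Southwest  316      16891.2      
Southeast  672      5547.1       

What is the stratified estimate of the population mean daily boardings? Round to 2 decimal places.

N = 1349 + 316 + 672 = 2337.
Overall mean = Σ (Nₕ/N)·x̄ₕ — weight by population share, not a simple average.
Σ Nₕx̄ₕ = 1349·3448.9 + 316·16891.2 + 672·5547.1 = 4652566.1 + 5337619.2 + 3727651.2 = 13717836.5.
Divide by N: 13717836.5 / 2337 = 5869.8487... → 5869.85.

5869.85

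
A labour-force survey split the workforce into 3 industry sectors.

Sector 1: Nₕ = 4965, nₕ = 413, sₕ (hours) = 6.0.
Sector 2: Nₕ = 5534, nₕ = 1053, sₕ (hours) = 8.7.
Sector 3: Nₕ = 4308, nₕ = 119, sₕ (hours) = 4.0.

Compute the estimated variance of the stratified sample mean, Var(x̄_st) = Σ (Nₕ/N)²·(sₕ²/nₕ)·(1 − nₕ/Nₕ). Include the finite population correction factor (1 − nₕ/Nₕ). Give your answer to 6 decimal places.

0.028182

N = 14807. Term for each stratum: Wₕ²sₕ²/nₕ·(1−nₕ/Nₕ).
Var(x̄_st) = 0.008985449 + 0.008129991 + 0.011066873 = 0.028182314 → 0.028182.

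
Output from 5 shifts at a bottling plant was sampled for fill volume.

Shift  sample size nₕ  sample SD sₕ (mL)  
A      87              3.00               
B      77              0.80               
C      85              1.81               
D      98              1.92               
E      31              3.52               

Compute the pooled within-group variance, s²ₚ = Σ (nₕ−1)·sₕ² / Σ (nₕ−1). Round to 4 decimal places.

4.8985

Degrees of freedom: 86 + 76 + 84 + 97 + 30 = 373.
Σ(nₕ−1)sₕ² = 86·9 + 76·0.64 + 84·3.2761 + 97·3.6864 + 30·12.3904 = 1827.1252.
s²ₚ = 1827.1252 / 373 = 4.898459... → 4.8985.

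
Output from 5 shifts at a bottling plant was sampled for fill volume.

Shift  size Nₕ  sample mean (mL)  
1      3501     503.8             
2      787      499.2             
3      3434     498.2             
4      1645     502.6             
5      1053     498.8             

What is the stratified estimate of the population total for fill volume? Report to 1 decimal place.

Population total = Σ Nₕ·x̄ₕ (each stratum's size times its mean).
3501·503.8 + 787·499.2 + 3434·498.2 + 1645·502.6 + 1053·498.8 = 1763803.8 + 392870.4 + 1710818.8 + 826777 + 525236.4 = 5219506.4.

5219506.4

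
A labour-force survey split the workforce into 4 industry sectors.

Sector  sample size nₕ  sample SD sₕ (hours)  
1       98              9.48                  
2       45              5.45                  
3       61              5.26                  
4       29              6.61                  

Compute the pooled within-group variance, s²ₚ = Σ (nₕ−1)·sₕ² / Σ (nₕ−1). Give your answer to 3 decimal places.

1: (98−1)·9.48² = 97·89.8704 = 8717.4288
2: (45−1)·5.45² = 44·29.7025 = 1306.91
3: (61−1)·5.26² = 60·27.6676 = 1660.056
4: (29−1)·6.61² = 28·43.6921 = 1223.3788
Numerator = 12907.7736; denominator = Σ(nₕ−1) = 229.
s²ₚ = 12907.7736/229 = 56.36582... → 56.366.

56.366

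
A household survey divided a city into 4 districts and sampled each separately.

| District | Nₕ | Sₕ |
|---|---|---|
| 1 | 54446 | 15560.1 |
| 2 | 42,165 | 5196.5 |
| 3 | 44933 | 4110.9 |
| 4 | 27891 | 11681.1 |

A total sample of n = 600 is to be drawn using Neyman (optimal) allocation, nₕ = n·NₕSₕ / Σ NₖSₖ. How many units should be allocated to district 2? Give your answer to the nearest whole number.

83

1: NₕSₕ = 54446·15560.1 = 847185204.6
2: NₕSₕ = 42165·5196.5 = 219110422.5
3: NₕSₕ = 44933·4110.9 = 184715069.7
4: NₕSₕ = 27891·11681.1 = 325797560.1
Σ NₕSₕ = 1576808256.9.
n_2 = 600·219110422.5/1576808256.9 = 83.375... → 83.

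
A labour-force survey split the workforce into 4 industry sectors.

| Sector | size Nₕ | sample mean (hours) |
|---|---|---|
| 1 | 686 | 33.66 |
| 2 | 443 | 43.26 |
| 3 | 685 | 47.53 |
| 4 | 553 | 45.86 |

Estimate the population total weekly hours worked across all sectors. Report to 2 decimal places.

100173.57

Population total = Σ Nₕ·x̄ₕ (each stratum's size times its mean).
686·33.66 + 443·43.26 + 685·47.53 + 553·45.86 = 23090.76 + 19164.18 + 32558.05 + 25360.58 = 100173.57.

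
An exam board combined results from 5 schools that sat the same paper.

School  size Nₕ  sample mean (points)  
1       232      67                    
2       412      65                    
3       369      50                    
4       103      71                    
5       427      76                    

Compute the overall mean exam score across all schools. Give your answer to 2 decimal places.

N = 1543; weights Wₕ = Nₕ/N = (0.1504, 0.2670, 0.2391, 0.0668, 0.2767).
x̄_st = Σ Wₕ·x̄ₕ = 0.1504·67 + 0.2670·65 + 0.2391·50 + 0.0668·71 + 0.2767·76 ≈ 65.1581...
→ 65.16.

65.16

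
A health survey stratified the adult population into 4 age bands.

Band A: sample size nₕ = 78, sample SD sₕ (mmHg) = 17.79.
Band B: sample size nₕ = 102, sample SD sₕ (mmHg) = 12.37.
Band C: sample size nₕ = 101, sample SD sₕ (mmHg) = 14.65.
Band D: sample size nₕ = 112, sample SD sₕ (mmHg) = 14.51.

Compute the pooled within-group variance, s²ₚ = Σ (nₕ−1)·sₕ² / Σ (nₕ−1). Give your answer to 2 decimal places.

217.63

Degrees of freedom: 77 + 101 + 100 + 111 = 389.
Σ(nₕ−1)sₕ² = 77·316.4841 + 101·153.0169 + 100·214.6225 + 111·210.5401 = 84656.1837.
s²ₚ = 84656.1837 / 389 = 217.6252... → 217.63.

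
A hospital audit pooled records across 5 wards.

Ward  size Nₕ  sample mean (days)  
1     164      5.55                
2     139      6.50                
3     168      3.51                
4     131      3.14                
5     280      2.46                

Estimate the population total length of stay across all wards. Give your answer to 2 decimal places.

1: 164·5.55 = 910.2
2: 139·6.50 = 903.5
3: 168·3.51 = 589.68
4: 131·3.14 = 411.34
5: 280·2.46 = 688.8
τ̂ = Σ Nₕx̄ₕ = 3503.52.

3503.52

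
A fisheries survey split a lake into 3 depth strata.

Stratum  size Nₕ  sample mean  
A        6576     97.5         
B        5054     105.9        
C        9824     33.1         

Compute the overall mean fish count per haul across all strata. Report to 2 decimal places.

N = 6576 + 5054 + 9824 = 21454.
Weight each subgroup mean by Nₕ/N and sum.
Σ Nₕx̄ₕ = 6576·97.5 + 5054·105.9 + 9824·33.1 = 641160 + 535218.6 + 325174.4 = 1501553.
Divide by N: 1501553 / 21454 = 69.9894... → 69.99.

69.99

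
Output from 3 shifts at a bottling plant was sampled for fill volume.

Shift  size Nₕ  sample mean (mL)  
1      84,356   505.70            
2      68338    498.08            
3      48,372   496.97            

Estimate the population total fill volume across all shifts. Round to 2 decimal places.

Estimate total by summing Nₕ·x̄ₕ over strata.
84356·505.70 + 68338·498.08 + 48372·496.97 = 42658829.2 + 34037791.04 + 24039432.84 = 100736053.08.

100736053.08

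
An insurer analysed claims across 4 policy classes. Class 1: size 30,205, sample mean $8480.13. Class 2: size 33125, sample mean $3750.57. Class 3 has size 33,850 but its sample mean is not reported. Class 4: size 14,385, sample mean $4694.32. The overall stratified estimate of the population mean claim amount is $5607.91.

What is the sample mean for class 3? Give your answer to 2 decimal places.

Σ Nₕx̄ₕ = N·μ, so 33850·x̄_3 = 111565·5607.91 − (30205·8480.13 + 33125·3750.57 + 14385·4694.32).
= 625646479.15 − 447907751.1 = 177738728.05.
x̄_3 = 177738728.05 / 33850 = 5250.7748... → 5250.77.

5250.77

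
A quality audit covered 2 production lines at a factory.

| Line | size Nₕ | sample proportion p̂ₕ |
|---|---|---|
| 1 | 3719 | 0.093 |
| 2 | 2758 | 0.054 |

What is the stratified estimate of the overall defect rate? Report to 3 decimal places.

N = 3719 + 2758 = 6477.
Overall proportion = Σ (Nₕ/N)·p̂ₕ.
Σ Nₕp̂ₕ = 345.867 + 148.932 = 494.799.
494.799 / 6477 = 0.07639... → 0.076.

0.076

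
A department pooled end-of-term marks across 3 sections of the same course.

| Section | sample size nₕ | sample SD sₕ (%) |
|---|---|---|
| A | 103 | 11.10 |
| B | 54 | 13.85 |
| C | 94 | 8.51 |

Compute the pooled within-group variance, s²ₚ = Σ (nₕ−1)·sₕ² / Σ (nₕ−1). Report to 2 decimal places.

118.83

Degrees of freedom: 102 + 53 + 93 = 248.
Σ(nₕ−1)sₕ² = 102·123.21 + 53·191.8225 + 93·72.4201 = 29469.0818.
s²ₚ = 29469.0818 / 248 = 118.8269... → 118.83.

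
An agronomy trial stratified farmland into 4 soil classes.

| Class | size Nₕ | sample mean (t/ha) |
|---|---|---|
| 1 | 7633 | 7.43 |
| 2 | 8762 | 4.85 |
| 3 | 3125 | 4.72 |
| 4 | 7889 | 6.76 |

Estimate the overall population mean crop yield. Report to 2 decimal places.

N = 7633 + 8762 + 3125 + 7889 = 27409.
Overall mean = Σ (Nₕ/N)·x̄ₕ — weight by population share, not a simple average.
Σ Nₕx̄ₕ = 7633·7.43 + 8762·4.85 + 3125·4.72 + 7889·6.76 = 56713.19 + 42495.7 + 14750 + 53329.64 = 167288.53.
Divide by N: 167288.53 / 27409 = 6.1034... → 6.10.

6.10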